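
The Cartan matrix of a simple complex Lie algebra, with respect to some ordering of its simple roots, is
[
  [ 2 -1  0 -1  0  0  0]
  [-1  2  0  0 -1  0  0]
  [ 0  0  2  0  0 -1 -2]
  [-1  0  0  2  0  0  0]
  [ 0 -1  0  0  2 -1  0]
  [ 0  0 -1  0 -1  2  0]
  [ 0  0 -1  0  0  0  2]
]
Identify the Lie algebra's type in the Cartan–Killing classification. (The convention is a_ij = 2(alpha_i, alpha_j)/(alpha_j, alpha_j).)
The matrix has rank 7 with 2's on the diagonal. Reading the off-diagonal entries as Dynkin edges (a single edge where a_ij = a_ji = -1; a double or triple edge where a_ij * a_ji = 2 or 3), the diagram is a chain of 7 nodes with a double edge at one end; the terminal node there is the unique short simple root (B_7). One simple-root ordering that puts it in standard form is (alpha_4, alpha_1, alpha_2, alpha_5, alpha_6, alpha_3, alpha_7). So the algebra is type B_7, i.e. so(15).

B7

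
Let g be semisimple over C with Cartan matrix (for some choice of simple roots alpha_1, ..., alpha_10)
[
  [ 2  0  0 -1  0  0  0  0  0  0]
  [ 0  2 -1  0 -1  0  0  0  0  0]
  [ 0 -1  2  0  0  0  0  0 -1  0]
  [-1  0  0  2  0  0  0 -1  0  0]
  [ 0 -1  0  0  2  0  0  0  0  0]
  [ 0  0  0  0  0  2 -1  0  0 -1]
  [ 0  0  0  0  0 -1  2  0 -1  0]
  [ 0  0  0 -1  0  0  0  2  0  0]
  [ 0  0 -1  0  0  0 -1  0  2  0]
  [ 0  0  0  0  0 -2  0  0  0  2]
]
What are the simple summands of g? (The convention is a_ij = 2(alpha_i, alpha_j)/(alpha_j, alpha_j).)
The diagram associated to this matrix has two connected components: the simple roots {alpha_1, alpha_4, alpha_8} form a chain of 3 nodes with single edges (A_3), and {alpha_2, alpha_3, alpha_5, alpha_6, alpha_7, alpha_9, alpha_10} form a chain of 7 nodes with a double edge at one end; the terminal node there is the unique long simple root (C_7). A semisimple Lie algebra decomposes uniquely as the direct sum of simple ideals, one per connected component of its Dynkin diagram, so g ≅ A_3 ⊕ C_7 (dimension 15 + 105 = 120).

type A_3 + type C_7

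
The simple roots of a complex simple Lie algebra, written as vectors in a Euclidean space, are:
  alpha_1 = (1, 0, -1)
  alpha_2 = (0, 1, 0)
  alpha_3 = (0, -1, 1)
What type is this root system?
type B_3

Compute the Cartan integers a_ij = 2(alpha_i, alpha_j)/(alpha_j, alpha_j); the resulting 3x3 Cartan matrix is
[[2, 0, -1], [0, 2, -1], [-1, -2, 2]].
The roots have two lengths (squared-length ratio 2:1); the short ones are alpha_{2}. The associated Dynkin diagram is a chain of 3 nodes with a double edge at one end; the terminal node there is the unique short simple root (B_3), so the type is B_3 (the algebra so(7)).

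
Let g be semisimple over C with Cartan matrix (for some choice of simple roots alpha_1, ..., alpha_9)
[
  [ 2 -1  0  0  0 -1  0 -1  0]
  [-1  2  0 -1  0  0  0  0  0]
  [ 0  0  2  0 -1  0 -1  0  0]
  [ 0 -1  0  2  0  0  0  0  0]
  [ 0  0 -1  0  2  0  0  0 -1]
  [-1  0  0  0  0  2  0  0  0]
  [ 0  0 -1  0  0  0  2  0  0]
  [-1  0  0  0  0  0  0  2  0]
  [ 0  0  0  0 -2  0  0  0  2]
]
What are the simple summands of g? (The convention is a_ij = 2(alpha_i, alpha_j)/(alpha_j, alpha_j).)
The diagram associated to this matrix has two connected components: the simple roots {alpha_3, alpha_5, alpha_7, alpha_9} form a chain of 4 nodes with a double edge at one end; the terminal node there is the unique long simple root (C_4), and {alpha_1, alpha_2, alpha_4, alpha_6, alpha_8} form a chain of 3 nodes with a fork of two nodes at one end (D_5). A semisimple Lie algebra decomposes uniquely as the direct sum of simple ideals, one per connected component of its Dynkin diagram, so g ≅ C_4 ⊕ D_5 (dimension 36 + 45 = 81).

C4 ⊕ D5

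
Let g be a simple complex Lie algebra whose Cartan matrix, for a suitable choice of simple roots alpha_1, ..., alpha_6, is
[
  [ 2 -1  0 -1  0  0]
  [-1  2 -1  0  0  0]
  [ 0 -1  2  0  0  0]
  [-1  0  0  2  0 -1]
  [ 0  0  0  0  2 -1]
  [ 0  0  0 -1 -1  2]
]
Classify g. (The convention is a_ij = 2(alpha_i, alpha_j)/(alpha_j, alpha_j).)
The matrix has rank 6 with 2's on the diagonal. Reading the off-diagonal entries as Dynkin edges (a single edge where a_ij = a_ji = -1; a double or triple edge where a_ij * a_ji = 2 or 3), the diagram is a chain of 6 nodes with single edges (A_6). One simple-root ordering that puts it in standard form is (alpha_3, alpha_2, alpha_1, alpha_4, alpha_6, alpha_5). So the algebra is type A_6, i.e. sl(7).

A_6 (sl(7))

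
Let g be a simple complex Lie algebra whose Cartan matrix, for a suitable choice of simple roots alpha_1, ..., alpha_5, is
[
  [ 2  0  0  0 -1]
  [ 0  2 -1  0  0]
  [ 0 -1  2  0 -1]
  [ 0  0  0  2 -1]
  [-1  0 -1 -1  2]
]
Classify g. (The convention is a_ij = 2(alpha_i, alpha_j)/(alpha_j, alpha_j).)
type D_5

The matrix has rank 5 with 2's on the diagonal. Reading the off-diagonal entries as Dynkin edges (a single edge where a_ij = a_ji = -1; a double or triple edge where a_ij * a_ji = 2 or 3), the diagram is a chain of 3 nodes with a fork of two nodes at one end (D_5). One simple-root ordering that puts it in standard form is (alpha_2, alpha_3, alpha_5, alpha_1, alpha_4). So the algebra is type D_5, i.e. so(10).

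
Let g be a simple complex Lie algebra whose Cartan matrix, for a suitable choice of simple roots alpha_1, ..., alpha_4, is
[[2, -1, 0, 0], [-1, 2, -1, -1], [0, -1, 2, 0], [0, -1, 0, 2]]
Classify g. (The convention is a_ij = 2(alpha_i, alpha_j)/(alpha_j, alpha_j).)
The matrix has rank 4 with 2's on the diagonal. Reading the off-diagonal entries as Dynkin edges (a single edge where a_ij = a_ji = -1; a double or triple edge where a_ij * a_ji = 2 or 3), the diagram is a chain of 2 nodes with a fork of two nodes at one end (D_4). One simple-root ordering that puts it in standard form is (alpha_3, alpha_2, alpha_1, alpha_4). So the algebra is type D_4, i.e. so(8).

D_4 (so(8))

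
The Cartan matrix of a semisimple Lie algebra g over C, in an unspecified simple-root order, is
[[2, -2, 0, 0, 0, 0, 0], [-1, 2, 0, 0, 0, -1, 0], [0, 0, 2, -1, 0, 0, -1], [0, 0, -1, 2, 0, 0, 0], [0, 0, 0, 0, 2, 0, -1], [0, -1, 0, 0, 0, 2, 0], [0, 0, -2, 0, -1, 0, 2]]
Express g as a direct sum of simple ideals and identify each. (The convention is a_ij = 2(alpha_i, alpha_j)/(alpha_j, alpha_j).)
The diagram associated to this matrix has two connected components: the simple roots {alpha_1, alpha_2, alpha_6} form a chain of 3 nodes with a double edge at one end; the terminal node there is the unique long simple root (C_3), and {alpha_3, alpha_4, alpha_5, alpha_7} form a chain of 4 nodes with a double edge between the middle two (F_4). A semisimple Lie algebra decomposes uniquely as the direct sum of simple ideals, one per connected component of its Dynkin diagram, so g ≅ C_3 ⊕ F_4 (dimension 21 + 52 = 73).

C3 + F4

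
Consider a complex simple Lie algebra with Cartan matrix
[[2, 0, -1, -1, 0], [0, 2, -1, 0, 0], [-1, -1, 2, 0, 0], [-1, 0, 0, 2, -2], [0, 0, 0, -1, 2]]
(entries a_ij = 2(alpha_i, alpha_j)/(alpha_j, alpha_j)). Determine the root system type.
B_5

The matrix has rank 5 with 2's on the diagonal. Reading the off-diagonal entries as Dynkin edges (a single edge where a_ij = a_ji = -1; a double or triple edge where a_ij * a_ji = 2 or 3), the diagram is a chain of 5 nodes with a double edge at one end; the terminal node there is the unique short simple root (B_5). One simple-root ordering that puts it in standard form is (alpha_2, alpha_3, alpha_1, alpha_4, alpha_5). So the algebra is type B_5, i.e. so(11).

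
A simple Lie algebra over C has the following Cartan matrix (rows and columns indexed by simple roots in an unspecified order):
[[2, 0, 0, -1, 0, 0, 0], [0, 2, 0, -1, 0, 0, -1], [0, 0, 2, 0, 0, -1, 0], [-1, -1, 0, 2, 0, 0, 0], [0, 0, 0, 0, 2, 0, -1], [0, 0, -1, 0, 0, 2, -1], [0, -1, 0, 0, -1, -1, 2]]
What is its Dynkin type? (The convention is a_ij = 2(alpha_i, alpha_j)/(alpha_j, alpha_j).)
The matrix has rank 7 with 2's on the diagonal. Reading the off-diagonal entries as Dynkin edges (a single edge where a_ij = a_ji = -1; a double or triple edge where a_ij * a_ji = 2 or 3), the diagram is a chain of 6 nodes with one extra node attached to the third node from one end (E_7). One simple-root ordering that puts it in standard form is (alpha_3, alpha_5, alpha_6, alpha_7, alpha_2, alpha_4, alpha_1). So the algebra is type E_7.

E_7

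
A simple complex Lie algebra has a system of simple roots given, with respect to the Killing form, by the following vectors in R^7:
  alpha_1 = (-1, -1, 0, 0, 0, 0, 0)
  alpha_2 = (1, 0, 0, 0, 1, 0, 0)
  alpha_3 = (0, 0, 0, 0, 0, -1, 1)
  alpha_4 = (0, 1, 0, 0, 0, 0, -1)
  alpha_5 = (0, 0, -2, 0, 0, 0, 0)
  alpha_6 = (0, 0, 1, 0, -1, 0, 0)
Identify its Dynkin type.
Compute the Cartan integers a_ij = 2(alpha_i, alpha_j)/(alpha_j, alpha_j); the resulting 6x6 Cartan matrix is
[[2, -1, 0, -1, 0, 0], [-1, 2, 0, 0, 0, -1], [0, 0, 2, -1, 0, 0], [-1, 0, -1, 2, 0, 0], [0, 0, 0, 0, 2, -2], [0, -1, 0, 0, -1, 2]].
The roots have two lengths (squared-length ratio 2:1); the short ones are alpha_{1,2,3,4,6}. The associated Dynkin diagram is a chain of 6 nodes with a double edge at one end; the terminal node there is the unique long simple root (C_6), so the type is C_6 (the algebra sp(12)).

C_6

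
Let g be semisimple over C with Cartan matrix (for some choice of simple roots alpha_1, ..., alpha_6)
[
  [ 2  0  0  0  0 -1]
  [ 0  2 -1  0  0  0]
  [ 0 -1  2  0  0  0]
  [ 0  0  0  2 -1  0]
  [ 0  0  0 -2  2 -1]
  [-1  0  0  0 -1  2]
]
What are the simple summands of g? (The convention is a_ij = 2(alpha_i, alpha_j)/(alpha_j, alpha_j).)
A_2 + B_4

The diagram associated to this matrix has two connected components: the simple roots {alpha_2, alpha_3} form a chain of 2 nodes with single edges (A_2), and {alpha_1, alpha_4, alpha_5, alpha_6} form a chain of 4 nodes with a double edge at one end; the terminal node there is the unique short simple root (B_4). A semisimple Lie algebra decomposes uniquely as the direct sum of simple ideals, one per connected component of its Dynkin diagram, so g ≅ A_2 ⊕ B_4 (dimension 8 + 36 = 44).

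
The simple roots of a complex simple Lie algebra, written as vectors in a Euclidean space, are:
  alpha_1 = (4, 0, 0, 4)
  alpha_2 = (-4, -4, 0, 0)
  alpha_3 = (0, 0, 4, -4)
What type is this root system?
Compute the Cartan integers a_ij = 2(alpha_i, alpha_j)/(alpha_j, alpha_j); the resulting 3x3 Cartan matrix is
[[2, -1, -1], [-1, 2, 0], [-1, 0, 2]].
All simple roots have the same length, so the diagram is simply laced. The associated Dynkin diagram is a chain of 3 nodes with single edges (A_3), so the type is A_3 (the algebra sl(4)).

type A_3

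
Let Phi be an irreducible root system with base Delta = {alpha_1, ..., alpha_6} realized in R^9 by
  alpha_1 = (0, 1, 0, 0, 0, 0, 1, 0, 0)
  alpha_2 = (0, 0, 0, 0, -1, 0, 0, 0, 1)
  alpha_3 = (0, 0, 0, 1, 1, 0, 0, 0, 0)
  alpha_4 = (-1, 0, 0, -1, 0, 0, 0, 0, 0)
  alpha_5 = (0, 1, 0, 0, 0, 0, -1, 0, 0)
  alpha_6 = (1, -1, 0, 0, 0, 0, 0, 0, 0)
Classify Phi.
D6

Compute the Cartan integers a_ij = 2(alpha_i, alpha_j)/(alpha_j, alpha_j); the resulting 6x6 Cartan matrix is
[[2, 0, 0, 0, 0, -1], [0, 2, -1, 0, 0, 0], [0, -1, 2, -1, 0, 0], [0, 0, -1, 2, 0, -1], [0, 0, 0, 0, 2, -1], [-1, 0, 0, -1, -1, 2]].
All simple roots have the same length, so the diagram is simply laced. The associated Dynkin diagram is a chain of 4 nodes with a fork of two nodes at one end (D_6), so the type is D_6 (the algebra so(12)).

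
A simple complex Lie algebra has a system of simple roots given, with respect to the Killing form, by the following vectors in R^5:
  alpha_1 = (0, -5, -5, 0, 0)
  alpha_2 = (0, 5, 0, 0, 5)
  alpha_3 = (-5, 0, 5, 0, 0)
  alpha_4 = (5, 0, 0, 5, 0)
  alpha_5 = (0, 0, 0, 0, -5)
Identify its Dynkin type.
B5

Compute the Cartan integers a_ij = 2(alpha_i, alpha_j)/(alpha_j, alpha_j); the resulting 5x5 Cartan matrix is
[[2, -1, -1, 0, 0], [-1, 2, 0, 0, -2], [-1, 0, 2, -1, 0], [0, 0, -1, 2, 0], [0, -1, 0, 0, 2]].
The roots have two lengths (squared-length ratio 2:1); the short ones are alpha_{5}. The associated Dynkin diagram is a chain of 5 nodes with a double edge at one end; the terminal node there is the unique short simple root (B_5), so the type is B_5 (the algebra so(11)).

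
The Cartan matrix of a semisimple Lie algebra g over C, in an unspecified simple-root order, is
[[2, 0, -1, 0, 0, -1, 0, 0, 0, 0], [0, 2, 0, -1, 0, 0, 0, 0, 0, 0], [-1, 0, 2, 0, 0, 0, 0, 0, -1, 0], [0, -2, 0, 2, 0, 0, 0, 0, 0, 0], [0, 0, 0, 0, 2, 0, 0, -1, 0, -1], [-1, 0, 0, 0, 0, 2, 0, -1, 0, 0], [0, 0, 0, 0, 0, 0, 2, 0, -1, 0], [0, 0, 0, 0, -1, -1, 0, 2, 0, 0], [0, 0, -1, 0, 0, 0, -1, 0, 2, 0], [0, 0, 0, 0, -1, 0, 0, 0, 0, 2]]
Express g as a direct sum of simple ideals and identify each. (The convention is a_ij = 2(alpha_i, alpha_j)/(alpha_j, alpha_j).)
A8 ⊕ B2

The diagram associated to this matrix has two connected components: the simple roots {alpha_1, alpha_3, alpha_5, alpha_6, alpha_7, alpha_8, alpha_9, alpha_10} form a chain of 8 nodes with single edges (A_8), and {alpha_2, alpha_4} form a chain of 2 nodes with a double edge at one end; the terminal node there is the unique short simple root (B_2). A semisimple Lie algebra decomposes uniquely as the direct sum of simple ideals, one per connected component of its Dynkin diagram, so g ≅ A_8 ⊕ B_2 (dimension 80 + 10 = 90).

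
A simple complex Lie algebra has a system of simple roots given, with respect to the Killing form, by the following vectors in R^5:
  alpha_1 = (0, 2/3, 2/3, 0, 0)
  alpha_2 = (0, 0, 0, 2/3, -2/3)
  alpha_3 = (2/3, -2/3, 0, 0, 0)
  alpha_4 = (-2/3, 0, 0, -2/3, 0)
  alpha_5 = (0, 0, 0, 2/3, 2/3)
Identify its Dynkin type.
Compute the Cartan integers a_ij = 2(alpha_i, alpha_j)/(alpha_j, alpha_j); the resulting 5x5 Cartan matrix is
[[2, 0, -1, 0, 0], [0, 2, 0, -1, 0], [-1, 0, 2, -1, 0], [0, -1, -1, 2, -1], [0, 0, 0, -1, 2]].
All simple roots have the same length, so the diagram is simply laced. The associated Dynkin diagram is a chain of 3 nodes with a fork of two nodes at one end (D_5), so the type is D_5 (the algebra so(10)).

D_5 (so(10))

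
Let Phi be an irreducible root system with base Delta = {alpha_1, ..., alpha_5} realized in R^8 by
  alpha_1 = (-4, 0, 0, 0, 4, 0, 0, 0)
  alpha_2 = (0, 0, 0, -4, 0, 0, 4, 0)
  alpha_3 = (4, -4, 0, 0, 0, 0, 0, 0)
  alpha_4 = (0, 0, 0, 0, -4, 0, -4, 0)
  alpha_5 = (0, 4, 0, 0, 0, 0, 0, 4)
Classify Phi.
Compute the Cartan integers a_ij = 2(alpha_i, alpha_j)/(alpha_j, alpha_j); the resulting 5x5 Cartan matrix is
[[2, 0, -1, -1, 0], [0, 2, 0, -1, 0], [-1, 0, 2, 0, -1], [-1, -1, 0, 2, 0], [0, 0, -1, 0, 2]].
All simple roots have the same length, so the diagram is simply laced. The associated Dynkin diagram is a chain of 5 nodes with single edges (A_5), so the type is A_5 (the algebra sl(6)).

A_5 (sl(6))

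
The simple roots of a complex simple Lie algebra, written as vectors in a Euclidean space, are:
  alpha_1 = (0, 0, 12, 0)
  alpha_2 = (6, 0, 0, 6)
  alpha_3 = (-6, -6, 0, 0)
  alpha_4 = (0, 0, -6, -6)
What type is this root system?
Compute the Cartan integers a_ij = 2(alpha_i, alpha_j)/(alpha_j, alpha_j); the resulting 4x4 Cartan matrix is
[[2, 0, 0, -2], [0, 2, -1, -1], [0, -1, 2, 0], [-1, -1, 0, 2]].
The roots have two lengths (squared-length ratio 2:1); the short ones are alpha_{2,3,4}. The associated Dynkin diagram is a chain of 4 nodes with a double edge at one end; the terminal node there is the unique long simple root (C_4), so the type is C_4 (the algebra sp(8)).

C4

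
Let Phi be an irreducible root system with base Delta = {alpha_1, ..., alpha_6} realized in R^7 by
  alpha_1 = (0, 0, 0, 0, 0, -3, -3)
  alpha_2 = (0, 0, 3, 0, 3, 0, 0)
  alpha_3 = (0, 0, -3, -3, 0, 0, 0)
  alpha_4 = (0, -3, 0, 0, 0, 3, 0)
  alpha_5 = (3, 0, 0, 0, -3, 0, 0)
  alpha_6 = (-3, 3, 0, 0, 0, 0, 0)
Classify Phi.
A6

Compute the Cartan integers a_ij = 2(alpha_i, alpha_j)/(alpha_j, alpha_j); the resulting 6x6 Cartan matrix is
[[2, 0, 0, -1, 0, 0], [0, 2, -1, 0, -1, 0], [0, -1, 2, 0, 0, 0], [-1, 0, 0, 2, 0, -1], [0, -1, 0, 0, 2, -1], [0, 0, 0, -1, -1, 2]].
All simple roots have the same length, so the diagram is simply laced. The associated Dynkin diagram is a chain of 6 nodes with single edges (A_6), so the type is A_6 (the algebra sl(7)).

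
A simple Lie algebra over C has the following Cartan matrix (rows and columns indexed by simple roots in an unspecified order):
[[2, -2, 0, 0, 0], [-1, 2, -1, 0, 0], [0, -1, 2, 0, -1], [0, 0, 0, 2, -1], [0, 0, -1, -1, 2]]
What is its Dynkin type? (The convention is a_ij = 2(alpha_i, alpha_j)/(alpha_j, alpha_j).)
The matrix has rank 5 with 2's on the diagonal. Reading the off-diagonal entries as Dynkin edges (a single edge where a_ij = a_ji = -1; a double or triple edge where a_ij * a_ji = 2 or 3), the diagram is a chain of 5 nodes with a double edge at one end; the terminal node there is the unique long simple root (C_5). One simple-root ordering that puts it in standard form is (alpha_4, alpha_5, alpha_3, alpha_2, alpha_1). So the algebra is type C_5, i.e. sp(10).

C_5 (sp(10))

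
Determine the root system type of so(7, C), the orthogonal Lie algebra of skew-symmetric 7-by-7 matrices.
type B_3

This is so(7) with 7 odd, which has dimension 7(7-1)/2 = 21 and rank (7-1)/2 = 3. In the classification of classical Lie algebras, the orthogonal algebra so(2n+1) in an odd number of variables has type B_n; here n = 3, so the Dynkin diagram is a chain of 3 nodes with a double edge at one end; the terminal node there is the unique short simple root (B_3). Hence the type is B_3.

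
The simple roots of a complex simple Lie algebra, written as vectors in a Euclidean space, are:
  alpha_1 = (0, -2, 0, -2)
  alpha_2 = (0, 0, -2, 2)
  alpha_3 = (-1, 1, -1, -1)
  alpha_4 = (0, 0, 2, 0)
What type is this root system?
Compute the Cartan integers a_ij = 2(alpha_i, alpha_j)/(alpha_j, alpha_j); the resulting 4x4 Cartan matrix is
[[2, -1, 0, 0], [-1, 2, 0, -2], [0, 0, 2, -1], [0, -1, -1, 2]].
The roots have two lengths (squared-length ratio 2:1); the short ones are alpha_{3,4}. The associated Dynkin diagram is a chain of 4 nodes with a double edge between the middle two (F_4), so the type is F_4.

type F_4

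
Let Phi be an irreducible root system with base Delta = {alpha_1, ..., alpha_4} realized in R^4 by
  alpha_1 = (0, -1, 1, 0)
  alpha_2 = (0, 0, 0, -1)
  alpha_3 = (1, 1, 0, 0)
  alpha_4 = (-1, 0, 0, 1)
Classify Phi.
Compute the Cartan integers a_ij = 2(alpha_i, alpha_j)/(alpha_j, alpha_j); the resulting 4x4 Cartan matrix is
[[2, 0, -1, 0], [0, 2, 0, -1], [-1, 0, 2, -1], [0, -2, -1, 2]].
The roots have two lengths (squared-length ratio 2:1); the short ones are alpha_{2}. The associated Dynkin diagram is a chain of 4 nodes with a double edge at one end; the terminal node there is the unique short simple root (B_4), so the type is B_4 (the algebra so(9)).

B_4 (so(9))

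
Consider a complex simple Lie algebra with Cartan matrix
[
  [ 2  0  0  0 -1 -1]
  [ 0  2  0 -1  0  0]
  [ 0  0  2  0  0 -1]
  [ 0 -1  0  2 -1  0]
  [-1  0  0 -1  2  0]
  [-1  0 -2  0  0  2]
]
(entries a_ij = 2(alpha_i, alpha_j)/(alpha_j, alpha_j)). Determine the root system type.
B_6 (so(13))

The matrix has rank 6 with 2's on the diagonal. Reading the off-diagonal entries as Dynkin edges (a single edge where a_ij = a_ji = -1; a double or triple edge where a_ij * a_ji = 2 or 3), the diagram is a chain of 6 nodes with a double edge at one end; the terminal node there is the unique short simple root (B_6). One simple-root ordering that puts it in standard form is (alpha_2, alpha_4, alpha_5, alpha_1, alpha_6, alpha_3). So the algebra is type B_6, i.e. so(13).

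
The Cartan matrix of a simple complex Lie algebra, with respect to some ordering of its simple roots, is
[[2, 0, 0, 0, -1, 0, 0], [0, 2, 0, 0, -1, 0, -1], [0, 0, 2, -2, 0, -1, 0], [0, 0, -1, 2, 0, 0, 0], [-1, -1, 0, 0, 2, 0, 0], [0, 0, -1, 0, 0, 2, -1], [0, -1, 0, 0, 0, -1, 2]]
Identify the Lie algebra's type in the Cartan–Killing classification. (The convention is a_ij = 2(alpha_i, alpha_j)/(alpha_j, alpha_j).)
The matrix has rank 7 with 2's on the diagonal. Reading the off-diagonal entries as Dynkin edges (a single edge where a_ij = a_ji = -1; a double or triple edge where a_ij * a_ji = 2 or 3), the diagram is a chain of 7 nodes with a double edge at one end; the terminal node there is the unique short simple root (B_7). One simple-root ordering that puts it in standard form is (alpha_1, alpha_5, alpha_2, alpha_7, alpha_6, alpha_3, alpha_4). So the algebra is type B_7, i.e. so(15).

B7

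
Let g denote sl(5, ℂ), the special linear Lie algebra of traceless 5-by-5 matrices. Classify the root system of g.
This is sl(5), which has dimension 5^2 - 1 = 24 and rank 5 - 1 = 4 (a Cartan subalgebra is the diagonal traceless matrices). In the classification of classical Lie algebras, the special linear algebra sl(n+1) has type A_n; here n = 4, so the Dynkin diagram is a chain of 4 nodes with single edges (A_4). Hence the type is A_4.

type A_4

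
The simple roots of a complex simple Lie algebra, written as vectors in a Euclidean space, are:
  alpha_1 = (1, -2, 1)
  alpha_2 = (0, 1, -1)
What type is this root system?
Compute the Cartan integers a_ij = 2(alpha_i, alpha_j)/(alpha_j, alpha_j); the resulting 2x2 Cartan matrix is
[[2, -3], [-1, 2]].
The roots have two lengths (squared-length ratio 3:1); the short ones are alpha_{2}. The associated Dynkin diagram is two nodes joined by a triple edge (G_2), so the type is G_2.

G_2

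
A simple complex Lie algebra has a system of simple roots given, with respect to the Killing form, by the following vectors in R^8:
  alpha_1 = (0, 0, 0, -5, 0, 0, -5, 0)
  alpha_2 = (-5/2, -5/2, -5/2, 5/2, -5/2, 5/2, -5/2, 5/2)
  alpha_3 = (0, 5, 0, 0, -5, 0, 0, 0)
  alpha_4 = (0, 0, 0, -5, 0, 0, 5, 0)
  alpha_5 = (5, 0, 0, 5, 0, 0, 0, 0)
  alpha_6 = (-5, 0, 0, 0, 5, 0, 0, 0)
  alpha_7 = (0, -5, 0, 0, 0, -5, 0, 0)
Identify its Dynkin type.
Compute the Cartan integers a_ij = 2(alpha_i, alpha_j)/(alpha_j, alpha_j); the resulting 7x7 Cartan matrix is
[[2, 0, 0, 0, -1, 0, 0], [0, 2, 0, -1, 0, 0, 0], [0, 0, 2, 0, 0, -1, -1], [0, -1, 0, 2, -1, 0, 0], [-1, 0, 0, -1, 2, -1, 0], [0, 0, -1, 0, -1, 2, 0], [0, 0, -1, 0, 0, 0, 2]].
All simple roots have the same length, so the diagram is simply laced. The associated Dynkin diagram is a chain of 6 nodes with one extra node attached to the third node from one end (E_7), so the type is E_7.

type E_7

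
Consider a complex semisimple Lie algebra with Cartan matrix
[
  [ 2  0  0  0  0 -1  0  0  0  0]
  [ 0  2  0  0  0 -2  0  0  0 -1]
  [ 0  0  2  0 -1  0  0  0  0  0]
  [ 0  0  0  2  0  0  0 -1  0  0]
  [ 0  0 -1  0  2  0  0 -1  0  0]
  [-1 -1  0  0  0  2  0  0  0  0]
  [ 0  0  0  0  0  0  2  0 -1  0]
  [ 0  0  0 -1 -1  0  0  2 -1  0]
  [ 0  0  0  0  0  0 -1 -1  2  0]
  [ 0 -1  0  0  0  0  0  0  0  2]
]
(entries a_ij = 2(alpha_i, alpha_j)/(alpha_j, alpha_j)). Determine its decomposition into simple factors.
E6 ⊕ F4

The diagram associated to this matrix has two connected components: the simple roots {alpha_3, alpha_4, alpha_5, alpha_7, alpha_8, alpha_9} form a chain of 5 nodes with one extra node attached to the third node from one end (E_6), and {alpha_1, alpha_2, alpha_6, alpha_10} form a chain of 4 nodes with a double edge between the middle two (F_4). A semisimple Lie algebra decomposes uniquely as the direct sum of simple ideals, one per connected component of its Dynkin diagram, so g ≅ E_6 ⊕ F_4 (dimension 78 + 52 = 130).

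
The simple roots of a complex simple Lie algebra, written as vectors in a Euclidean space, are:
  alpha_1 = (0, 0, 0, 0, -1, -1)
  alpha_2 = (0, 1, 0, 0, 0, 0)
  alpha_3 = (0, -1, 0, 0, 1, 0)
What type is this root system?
Compute the Cartan integers a_ij = 2(alpha_i, alpha_j)/(alpha_j, alpha_j); the resulting 3x3 Cartan matrix is
[[2, 0, -1], [0, 2, -1], [-1, -2, 2]].
The roots have two lengths (squared-length ratio 2:1); the short ones are alpha_{2}. The associated Dynkin diagram is a chain of 3 nodes with a double edge at one end; the terminal node there is the unique short simple root (B_3), so the type is B_3 (the algebra so(7)).

type B_3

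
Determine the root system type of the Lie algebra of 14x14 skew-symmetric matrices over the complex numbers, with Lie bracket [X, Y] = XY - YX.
D7

This is so(14) with 14 even, which has dimension 14(14-1)/2 = 91 and rank 14/2 = 7. In the classification of classical Lie algebras, the orthogonal algebra so(2n) in an even number of variables has type D_n; here n = 7, so the Dynkin diagram is a chain of 5 nodes with a fork of two nodes at one end (D_7). Hence the type is D_7.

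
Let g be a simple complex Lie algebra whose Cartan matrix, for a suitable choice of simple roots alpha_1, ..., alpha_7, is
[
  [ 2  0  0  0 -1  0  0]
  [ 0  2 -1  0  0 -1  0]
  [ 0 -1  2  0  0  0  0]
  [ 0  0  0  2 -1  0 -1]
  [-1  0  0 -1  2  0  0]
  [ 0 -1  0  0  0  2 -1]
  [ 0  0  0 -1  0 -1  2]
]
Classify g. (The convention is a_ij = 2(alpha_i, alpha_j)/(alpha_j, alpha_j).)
The matrix has rank 7 with 2's on the diagonal. Reading the off-diagonal entries as Dynkin edges (a single edge where a_ij = a_ji = -1; a double or triple edge where a_ij * a_ji = 2 or 3), the diagram is a chain of 7 nodes with single edges (A_7). One simple-root ordering that puts it in standard form is (alpha_1, alpha_5, alpha_4, alpha_7, alpha_6, alpha_2, alpha_3). So the algebra is type A_7, i.e. sl(8).

A_7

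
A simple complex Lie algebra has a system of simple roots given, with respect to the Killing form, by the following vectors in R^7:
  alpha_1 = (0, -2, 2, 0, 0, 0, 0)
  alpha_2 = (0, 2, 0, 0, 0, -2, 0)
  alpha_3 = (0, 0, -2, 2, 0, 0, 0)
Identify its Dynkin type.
A_3

Compute the Cartan integers a_ij = 2(alpha_i, alpha_j)/(alpha_j, alpha_j); the resulting 3x3 Cartan matrix is
[[2, -1, -1], [-1, 2, 0], [-1, 0, 2]].
All simple roots have the same length, so the diagram is simply laced. The associated Dynkin diagram is a chain of 3 nodes with single edges (A_3), so the type is A_3 (the algebra sl(4)).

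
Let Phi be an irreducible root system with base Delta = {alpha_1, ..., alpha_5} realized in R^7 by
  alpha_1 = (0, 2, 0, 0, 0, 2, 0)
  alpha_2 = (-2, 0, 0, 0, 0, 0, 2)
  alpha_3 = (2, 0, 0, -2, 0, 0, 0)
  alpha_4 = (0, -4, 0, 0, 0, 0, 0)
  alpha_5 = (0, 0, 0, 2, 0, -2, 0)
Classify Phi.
Compute the Cartan integers a_ij = 2(alpha_i, alpha_j)/(alpha_j, alpha_j); the resulting 5x5 Cartan matrix is
[[2, 0, 0, -1, -1], [0, 2, -1, 0, 0], [0, -1, 2, 0, -1], [-2, 0, 0, 2, 0], [-1, 0, -1, 0, 2]].
The roots have two lengths (squared-length ratio 2:1); the short ones are alpha_{1,2,3,5}. The associated Dynkin diagram is a chain of 5 nodes with a double edge at one end; the terminal node there is the unique long simple root (C_5), so the type is C_5 (the algebra sp(10)).

C_5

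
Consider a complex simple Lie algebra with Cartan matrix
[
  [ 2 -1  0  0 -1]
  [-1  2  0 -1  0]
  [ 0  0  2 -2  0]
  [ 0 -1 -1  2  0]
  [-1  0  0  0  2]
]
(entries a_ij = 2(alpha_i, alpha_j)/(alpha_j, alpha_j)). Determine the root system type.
C_5 (sp(10))

The matrix has rank 5 with 2's on the diagonal. Reading the off-diagonal entries as Dynkin edges (a single edge where a_ij = a_ji = -1; a double or triple edge where a_ij * a_ji = 2 or 3), the diagram is a chain of 5 nodes with a double edge at one end; the terminal node there is the unique long simple root (C_5). One simple-root ordering that puts it in standard form is (alpha_5, alpha_1, alpha_2, alpha_4, alpha_3). So the algebra is type C_5, i.e. sp(10).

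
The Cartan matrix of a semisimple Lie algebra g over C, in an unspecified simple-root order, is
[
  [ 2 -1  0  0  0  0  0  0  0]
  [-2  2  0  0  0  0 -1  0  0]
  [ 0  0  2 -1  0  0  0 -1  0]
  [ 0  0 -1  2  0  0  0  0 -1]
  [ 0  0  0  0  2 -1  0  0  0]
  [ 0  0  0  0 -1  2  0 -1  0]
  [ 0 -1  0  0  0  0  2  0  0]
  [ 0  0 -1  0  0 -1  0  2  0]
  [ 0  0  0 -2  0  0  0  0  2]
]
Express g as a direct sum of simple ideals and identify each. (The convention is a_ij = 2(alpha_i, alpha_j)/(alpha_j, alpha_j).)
The diagram associated to this matrix has two connected components: the simple roots {alpha_1, alpha_2, alpha_7} form a chain of 3 nodes with a double edge at one end; the terminal node there is the unique short simple root (B_3), and {alpha_3, alpha_4, alpha_5, alpha_6, alpha_8, alpha_9} form a chain of 6 nodes with a double edge at one end; the terminal node there is the unique long simple root (C_6). A semisimple Lie algebra decomposes uniquely as the direct sum of simple ideals, one per connected component of its Dynkin diagram, so g ≅ B_3 ⊕ C_6 (dimension 21 + 78 = 99).

B3 ⊕ C6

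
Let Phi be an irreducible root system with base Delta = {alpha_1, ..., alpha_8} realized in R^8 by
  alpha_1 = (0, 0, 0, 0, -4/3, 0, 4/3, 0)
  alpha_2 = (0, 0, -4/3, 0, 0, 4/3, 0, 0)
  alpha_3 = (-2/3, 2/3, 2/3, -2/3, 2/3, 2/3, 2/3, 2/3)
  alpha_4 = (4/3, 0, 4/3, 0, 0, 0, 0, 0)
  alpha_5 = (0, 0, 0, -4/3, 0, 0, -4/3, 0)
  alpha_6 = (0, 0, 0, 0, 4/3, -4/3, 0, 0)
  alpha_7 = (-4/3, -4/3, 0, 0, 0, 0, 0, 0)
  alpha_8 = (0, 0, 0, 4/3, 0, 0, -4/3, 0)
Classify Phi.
type E_8

Compute the Cartan integers a_ij = 2(alpha_i, alpha_j)/(alpha_j, alpha_j); the resulting 8x8 Cartan matrix is
[[2, 0, 0, 0, -1, -1, 0, -1], [0, 2, 0, -1, 0, -1, 0, 0], [0, 0, 2, 0, 0, 0, 0, -1], [0, -1, 0, 2, 0, 0, -1, 0], [-1, 0, 0, 0, 2, 0, 0, 0], [-1, -1, 0, 0, 0, 2, 0, 0], [0, 0, 0, -1, 0, 0, 2, 0], [-1, 0, -1, 0, 0, 0, 0, 2]].
All simple roots have the same length, so the diagram is simply laced. The associated Dynkin diagram is a chain of 7 nodes with one extra node attached to the third node from one end (E_8), so the type is E_8.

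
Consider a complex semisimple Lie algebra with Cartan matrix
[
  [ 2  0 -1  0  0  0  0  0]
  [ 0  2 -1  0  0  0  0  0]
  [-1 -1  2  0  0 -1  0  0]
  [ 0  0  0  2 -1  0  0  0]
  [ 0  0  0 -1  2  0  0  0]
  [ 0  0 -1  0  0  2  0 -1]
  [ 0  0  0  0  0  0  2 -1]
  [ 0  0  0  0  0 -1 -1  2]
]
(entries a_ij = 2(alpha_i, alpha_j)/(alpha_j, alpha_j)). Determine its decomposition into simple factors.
A_2 (sl(3)) ⊕ D_6 (so(12))

The diagram associated to this matrix has two connected components: the simple roots {alpha_4, alpha_5} form a chain of 2 nodes with single edges (A_2), and {alpha_1, alpha_2, alpha_3, alpha_6, alpha_7, alpha_8} form a chain of 4 nodes with a fork of two nodes at one end (D_6). A semisimple Lie algebra decomposes uniquely as the direct sum of simple ideals, one per connected component of its Dynkin diagram, so g ≅ A_2 ⊕ D_6 (dimension 8 + 66 = 74).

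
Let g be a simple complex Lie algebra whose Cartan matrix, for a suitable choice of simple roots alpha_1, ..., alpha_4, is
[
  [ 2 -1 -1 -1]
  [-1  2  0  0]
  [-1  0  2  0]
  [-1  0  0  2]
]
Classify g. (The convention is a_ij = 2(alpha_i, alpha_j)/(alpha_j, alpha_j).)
The matrix has rank 4 with 2's on the diagonal. Reading the off-diagonal entries as Dynkin edges (a single edge where a_ij = a_ji = -1; a double or triple edge where a_ij * a_ji = 2 or 3), the diagram is a chain of 2 nodes with a fork of two nodes at one end (D_4). One simple-root ordering that puts it in standard form is (alpha_4, alpha_1, alpha_3, alpha_2). So the algebra is type D_4, i.e. so(8).

D_4 (so(8))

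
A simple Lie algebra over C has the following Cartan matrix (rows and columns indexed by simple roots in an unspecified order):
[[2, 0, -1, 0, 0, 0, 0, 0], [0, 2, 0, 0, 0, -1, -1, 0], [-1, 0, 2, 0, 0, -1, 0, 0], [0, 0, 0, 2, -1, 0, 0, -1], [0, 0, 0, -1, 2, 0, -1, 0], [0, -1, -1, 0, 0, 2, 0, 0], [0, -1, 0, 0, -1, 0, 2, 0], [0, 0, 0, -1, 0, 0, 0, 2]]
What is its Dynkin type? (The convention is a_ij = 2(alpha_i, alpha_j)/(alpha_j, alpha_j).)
The matrix has rank 8 with 2's on the diagonal. Reading the off-diagonal entries as Dynkin edges (a single edge where a_ij = a_ji = -1; a double or triple edge where a_ij * a_ji = 2 or 3), the diagram is a chain of 8 nodes with single edges (A_8). One simple-root ordering that puts it in standard form is (alpha_1, alpha_3, alpha_6, alpha_2, alpha_7, alpha_5, alpha_4, alpha_8). So the algebra is type A_8, i.e. sl(9).

type A_8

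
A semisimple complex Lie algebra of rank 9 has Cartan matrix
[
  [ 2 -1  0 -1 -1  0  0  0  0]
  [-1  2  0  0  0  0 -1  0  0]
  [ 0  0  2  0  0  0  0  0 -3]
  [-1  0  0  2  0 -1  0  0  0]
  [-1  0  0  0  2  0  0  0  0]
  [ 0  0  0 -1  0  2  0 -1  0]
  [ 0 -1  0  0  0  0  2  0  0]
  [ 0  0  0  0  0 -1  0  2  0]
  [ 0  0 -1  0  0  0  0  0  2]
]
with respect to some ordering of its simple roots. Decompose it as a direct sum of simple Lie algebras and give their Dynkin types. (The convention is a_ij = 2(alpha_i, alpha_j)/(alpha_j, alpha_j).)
E_7 ⊕ G_2

The diagram associated to this matrix has two connected components: the simple roots {alpha_1, alpha_2, alpha_4, alpha_5, alpha_6, alpha_7, alpha_8} form a chain of 6 nodes with one extra node attached to the third node from one end (E_7), and {alpha_3, alpha_9} form two nodes joined by a triple edge (G_2). A semisimple Lie algebra decomposes uniquely as the direct sum of simple ideals, one per connected component of its Dynkin diagram, so g ≅ E_7 ⊕ G_2 (dimension 133 + 14 = 147).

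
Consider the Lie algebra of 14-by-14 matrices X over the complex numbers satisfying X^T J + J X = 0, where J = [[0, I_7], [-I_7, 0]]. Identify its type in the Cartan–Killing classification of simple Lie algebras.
This is sp(14), which has dimension 14(14+1)/2 = 105 and rank 14/2 = 7. In the classification of classical Lie algebras, the symplectic algebra sp(2n) has type C_n; here n = 7, so the Dynkin diagram is a chain of 7 nodes with a double edge at one end; the terminal node there is the unique long simple root (C_7). Hence the type is C_7.

C_7 (sp(14))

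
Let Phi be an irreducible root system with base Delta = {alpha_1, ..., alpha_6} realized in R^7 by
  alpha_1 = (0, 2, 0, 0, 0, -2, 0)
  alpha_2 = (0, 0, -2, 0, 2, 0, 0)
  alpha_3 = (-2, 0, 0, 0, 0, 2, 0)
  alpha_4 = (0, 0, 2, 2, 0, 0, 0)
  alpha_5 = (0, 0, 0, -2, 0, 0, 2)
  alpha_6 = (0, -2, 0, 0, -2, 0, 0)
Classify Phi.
A6

Compute the Cartan integers a_ij = 2(alpha_i, alpha_j)/(alpha_j, alpha_j); the resulting 6x6 Cartan matrix is
[[2, 0, -1, 0, 0, -1], [0, 2, 0, -1, 0, -1], [-1, 0, 2, 0, 0, 0], [0, -1, 0, 2, -1, 0], [0, 0, 0, -1, 2, 0], [-1, -1, 0, 0, 0, 2]].
All simple roots have the same length, so the diagram is simply laced. The associated Dynkin diagram is a chain of 6 nodes with single edges (A_6), so the type is A_6 (the algebra sl(7)).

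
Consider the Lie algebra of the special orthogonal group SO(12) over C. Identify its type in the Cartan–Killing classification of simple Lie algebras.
type D_6

This is so(12) with 12 even, which has dimension 12(12-1)/2 = 66 and rank 12/2 = 6. In the classification of classical Lie algebras, the orthogonal algebra so(2n) in an even number of variables has type D_n; here n = 6, so the Dynkin diagram is a chain of 4 nodes with a fork of two nodes at one end (D_6). Hence the type is D_6.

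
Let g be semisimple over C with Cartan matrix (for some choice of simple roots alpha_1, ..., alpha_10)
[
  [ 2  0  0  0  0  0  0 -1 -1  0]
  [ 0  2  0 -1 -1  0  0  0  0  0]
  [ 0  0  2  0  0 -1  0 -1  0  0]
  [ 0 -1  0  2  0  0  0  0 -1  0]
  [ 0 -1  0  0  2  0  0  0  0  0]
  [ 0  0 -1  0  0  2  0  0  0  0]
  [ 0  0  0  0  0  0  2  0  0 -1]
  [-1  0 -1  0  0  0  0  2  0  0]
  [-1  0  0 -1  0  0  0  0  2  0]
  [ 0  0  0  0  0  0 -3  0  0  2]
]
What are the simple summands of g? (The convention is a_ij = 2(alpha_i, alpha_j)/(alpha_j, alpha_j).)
type A_8 + type G_2

The diagram associated to this matrix has two connected components: the simple roots {alpha_1, alpha_2, alpha_3, alpha_4, alpha_5, alpha_6, alpha_8, alpha_9} form a chain of 8 nodes with single edges (A_8), and {alpha_7, alpha_10} form two nodes joined by a triple edge (G_2). A semisimple Lie algebra decomposes uniquely as the direct sum of simple ideals, one per connected component of its Dynkin diagram, so g ≅ A_8 ⊕ G_2 (dimension 80 + 14 = 94).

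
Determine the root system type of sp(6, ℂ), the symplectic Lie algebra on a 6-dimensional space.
type C_3

This is sp(6), which has dimension 6(6+1)/2 = 21 and rank 6/2 = 3. In the classification of classical Lie algebras, the symplectic algebra sp(2n) has type C_n; here n = 3, so the Dynkin diagram is a chain of 3 nodes with a double edge at one end; the terminal node there is the unique long simple root (C_3). Hence the type is C_3.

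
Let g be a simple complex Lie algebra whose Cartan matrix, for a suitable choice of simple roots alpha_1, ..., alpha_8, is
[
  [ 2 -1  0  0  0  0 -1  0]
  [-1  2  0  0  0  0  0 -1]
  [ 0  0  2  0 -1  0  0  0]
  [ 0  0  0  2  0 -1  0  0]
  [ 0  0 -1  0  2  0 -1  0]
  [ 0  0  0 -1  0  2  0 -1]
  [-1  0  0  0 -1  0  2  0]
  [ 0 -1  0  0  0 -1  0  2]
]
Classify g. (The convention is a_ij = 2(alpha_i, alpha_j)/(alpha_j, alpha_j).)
The matrix has rank 8 with 2's on the diagonal. Reading the off-diagonal entries as Dynkin edges (a single edge where a_ij = a_ji = -1; a double or triple edge where a_ij * a_ji = 2 or 3), the diagram is a chain of 8 nodes with single edges (A_8). One simple-root ordering that puts it in standard form is (alpha_3, alpha_5, alpha_7, alpha_1, alpha_2, alpha_8, alpha_6, alpha_4). So the algebra is type A_8, i.e. sl(9).

A_8 (sl(9))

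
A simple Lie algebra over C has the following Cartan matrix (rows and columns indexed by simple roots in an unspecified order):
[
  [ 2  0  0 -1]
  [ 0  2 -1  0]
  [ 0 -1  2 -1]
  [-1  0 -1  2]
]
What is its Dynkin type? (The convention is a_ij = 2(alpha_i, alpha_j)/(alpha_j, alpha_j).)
The matrix has rank 4 with 2's on the diagonal. Reading the off-diagonal entries as Dynkin edges (a single edge where a_ij = a_ji = -1; a double or triple edge where a_ij * a_ji = 2 or 3), the diagram is a chain of 4 nodes with single edges (A_4). One simple-root ordering that puts it in standard form is (alpha_1, alpha_4, alpha_3, alpha_2). So the algebra is type A_4, i.e. sl(5).

A_4 (sl(5))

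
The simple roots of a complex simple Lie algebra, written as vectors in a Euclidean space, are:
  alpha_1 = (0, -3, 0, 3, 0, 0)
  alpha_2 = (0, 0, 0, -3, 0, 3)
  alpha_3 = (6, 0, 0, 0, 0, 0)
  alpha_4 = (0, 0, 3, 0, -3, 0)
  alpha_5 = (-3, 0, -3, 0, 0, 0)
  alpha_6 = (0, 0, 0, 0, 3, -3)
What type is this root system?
Compute the Cartan integers a_ij = 2(alpha_i, alpha_j)/(alpha_j, alpha_j); the resulting 6x6 Cartan matrix is
[[2, -1, 0, 0, 0, 0], [-1, 2, 0, 0, 0, -1], [0, 0, 2, 0, -2, 0], [0, 0, 0, 2, -1, -1], [0, 0, -1, -1, 2, 0], [0, -1, 0, -1, 0, 2]].
The roots have two lengths (squared-length ratio 2:1); the short ones are alpha_{1,2,4,5,6}. The associated Dynkin diagram is a chain of 6 nodes with a double edge at one end; the terminal node there is the unique long simple root (C_6), so the type is C_6 (the algebra sp(12)).

C_6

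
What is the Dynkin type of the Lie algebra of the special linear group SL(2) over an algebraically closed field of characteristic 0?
A_1

This is sl(2), which has dimension 2^2 - 1 = 3 and rank 2 - 1 = 1 (a Cartan subalgebra is the diagonal traceless matrices). In the classification of classical Lie algebras, the special linear algebra sl(n+1) has type A_n; here n = 1, so the Dynkin diagram is a chain of 1 nodes with single edges (A_1). Hence the type is A_1.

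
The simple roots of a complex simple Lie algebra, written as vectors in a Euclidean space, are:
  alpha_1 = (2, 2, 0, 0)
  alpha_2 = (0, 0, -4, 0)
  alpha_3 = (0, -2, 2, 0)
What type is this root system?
C3

Compute the Cartan integers a_ij = 2(alpha_i, alpha_j)/(alpha_j, alpha_j); the resulting 3x3 Cartan matrix is
[[2, 0, -1], [0, 2, -2], [-1, -1, 2]].
The roots have two lengths (squared-length ratio 2:1); the short ones are alpha_{1,3}. The associated Dynkin diagram is a chain of 3 nodes with a double edge at one end; the terminal node there is the unique long simple root (C_3), so the type is C_3 (the algebra sp(6)).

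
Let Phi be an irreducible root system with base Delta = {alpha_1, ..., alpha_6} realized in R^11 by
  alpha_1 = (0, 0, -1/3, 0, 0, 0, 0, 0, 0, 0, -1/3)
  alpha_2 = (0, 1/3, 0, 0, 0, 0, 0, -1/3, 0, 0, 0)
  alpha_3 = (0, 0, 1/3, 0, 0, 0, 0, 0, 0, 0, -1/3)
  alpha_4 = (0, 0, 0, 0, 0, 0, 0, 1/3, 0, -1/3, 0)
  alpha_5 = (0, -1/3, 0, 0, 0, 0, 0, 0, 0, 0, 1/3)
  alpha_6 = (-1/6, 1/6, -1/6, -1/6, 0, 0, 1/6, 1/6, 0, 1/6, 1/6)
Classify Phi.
Compute the Cartan integers a_ij = 2(alpha_i, alpha_j)/(alpha_j, alpha_j); the resulting 6x6 Cartan matrix is
[[2, 0, 0, 0, -1, 0], [0, 2, 0, -1, -1, 0], [0, 0, 2, 0, -1, -1], [0, -1, 0, 2, 0, 0], [-1, -1, -1, 0, 2, 0], [0, 0, -1, 0, 0, 2]].
All simple roots have the same length, so the diagram is simply laced. The associated Dynkin diagram is a chain of 5 nodes with one extra node attached to the third node from one end (E_6), so the type is E_6.

E_6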